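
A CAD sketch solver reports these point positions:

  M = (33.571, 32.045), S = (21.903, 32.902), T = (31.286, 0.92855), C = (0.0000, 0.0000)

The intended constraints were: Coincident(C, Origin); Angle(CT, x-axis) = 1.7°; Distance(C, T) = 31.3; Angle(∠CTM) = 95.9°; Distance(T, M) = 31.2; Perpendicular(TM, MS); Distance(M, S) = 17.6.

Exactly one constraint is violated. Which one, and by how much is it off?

Distance(M, S) = 17.6 — off by 5.90.

C = (0.00, 0.00) ✓; CT at 1.700° ✓; |CT| = 31.30 ✓; ∠CTM = 95.90° ✓; |TM| = 31.20 ✓; ∠(TM, MS) = 90.00° ✓; |MS| = 11.70 ✗.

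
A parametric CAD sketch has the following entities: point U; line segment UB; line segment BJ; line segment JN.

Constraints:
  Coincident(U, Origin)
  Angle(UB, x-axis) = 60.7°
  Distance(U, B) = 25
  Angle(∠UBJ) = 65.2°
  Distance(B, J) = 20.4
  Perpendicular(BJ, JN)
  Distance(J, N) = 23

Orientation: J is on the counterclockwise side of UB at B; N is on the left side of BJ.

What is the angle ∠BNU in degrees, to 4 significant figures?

46.66°

U is at the origin; UB runs at 60.7° with length 25.0, so B = 25.0·(cos 60.7°, sin 60.7°) = (12.23, 21.80). ∠UBJ = 65.2°, so BJ runs at 60.7° + (180° − 65.2°) = 175.5° from the x-axis; with |BJ| = 20.4, J = B + 20.4·(cos 175.5°, sin 175.5°) = (-8.103, 23.40). The perpendicularity gives JN at right angles to BJ; with |JN| = 23.0 on the left of BJ, N = J + 23.0·(-0.07846, -0.9969) = (-9.907, 0.4732). Then cos ∠BNU = NB·NU / (|NB||NU|), giving 46.66°.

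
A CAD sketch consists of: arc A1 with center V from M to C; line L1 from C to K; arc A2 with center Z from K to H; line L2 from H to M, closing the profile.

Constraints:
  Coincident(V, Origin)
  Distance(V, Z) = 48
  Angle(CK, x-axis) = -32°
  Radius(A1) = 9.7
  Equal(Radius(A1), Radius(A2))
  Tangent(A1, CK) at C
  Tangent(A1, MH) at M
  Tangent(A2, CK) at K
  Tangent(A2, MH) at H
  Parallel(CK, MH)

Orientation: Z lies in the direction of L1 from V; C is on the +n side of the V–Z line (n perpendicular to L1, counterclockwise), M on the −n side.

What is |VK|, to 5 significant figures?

48.970

Tangency of A1 to both parallel lines with radius 9.7 puts C and M at V ± 9.7·n: C = (5.1402, 8.2261), M = (-5.1402, -8.2261). Equal radii place K and H the same way about Z: K = Z + 9.7·n = (45.847, -17.210), H = Z − 9.7·n = (35.566, -33.662). Then |VK| = |K − V| = 48.970.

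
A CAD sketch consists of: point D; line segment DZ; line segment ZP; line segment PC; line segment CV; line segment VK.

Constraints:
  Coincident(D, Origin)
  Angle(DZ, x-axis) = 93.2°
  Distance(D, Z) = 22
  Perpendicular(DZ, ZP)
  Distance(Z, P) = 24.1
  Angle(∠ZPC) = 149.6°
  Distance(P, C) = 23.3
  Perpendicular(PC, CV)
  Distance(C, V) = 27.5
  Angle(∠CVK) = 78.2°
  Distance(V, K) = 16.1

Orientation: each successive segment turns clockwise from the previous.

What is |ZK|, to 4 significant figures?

30.77

D is at the origin; DZ runs at 93.2° with length 22.0, so Z = (-1.228, 21.97). DZ is perpendicular to ZP, so ZP runs at 3.200°; with |ZP| = 24.1, P = (22.83, 23.31). ∠ZPC = 149.6° gives PC at -27.20° from the x-axis; with |PC| = 23.3, C = (43.56, 12.66). The perpendicularity gives CV at right angles to PC, so CV runs at -117.2°; with |CV| = 27.5, V = (30.99, -11.80). ∠CVK = 78.2° gives VK at 141.0° from the x-axis; with |VK| = 16.1, K = (18.48, -1.666). Then |ZK| = |K − Z| = 30.77.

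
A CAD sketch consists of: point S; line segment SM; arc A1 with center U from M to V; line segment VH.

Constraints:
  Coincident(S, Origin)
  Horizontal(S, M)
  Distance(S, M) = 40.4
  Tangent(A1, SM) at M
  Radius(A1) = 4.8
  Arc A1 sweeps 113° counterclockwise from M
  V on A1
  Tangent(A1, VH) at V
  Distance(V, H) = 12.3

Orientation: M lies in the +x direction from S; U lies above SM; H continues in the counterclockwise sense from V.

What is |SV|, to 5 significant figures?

45.313

S is at the origin; S and M share the same y with |SM| = 40.4 and M on the +x side, so M = (40.400, 0.0000). A1 meets SM tangentially, so UM is at right angles to SM, so U = M + (0, 4.8) = (40.400, 4.8000). On A1, M sits at bearing -90° from U; a 113° counterclockwise sweep puts V at bearing 23°, so V = U + 4.8·(cos 23°, sin 23°) = (44.818, 6.6755). Then |SV| = |V − S| = 45.313.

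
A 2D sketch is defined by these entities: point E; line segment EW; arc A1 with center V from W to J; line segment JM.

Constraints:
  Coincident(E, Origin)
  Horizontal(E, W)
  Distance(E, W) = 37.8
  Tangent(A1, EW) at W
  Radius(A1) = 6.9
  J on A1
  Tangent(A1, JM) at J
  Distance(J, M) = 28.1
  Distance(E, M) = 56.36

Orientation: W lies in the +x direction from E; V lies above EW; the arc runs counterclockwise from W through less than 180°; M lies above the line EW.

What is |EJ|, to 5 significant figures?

45.252

Checks: |VJ| = 6.900 ✓; ∠(VJ, JM) = 90.00° ✓; |JM| = 28.10 ✓; |EM| = 56.36 ✓.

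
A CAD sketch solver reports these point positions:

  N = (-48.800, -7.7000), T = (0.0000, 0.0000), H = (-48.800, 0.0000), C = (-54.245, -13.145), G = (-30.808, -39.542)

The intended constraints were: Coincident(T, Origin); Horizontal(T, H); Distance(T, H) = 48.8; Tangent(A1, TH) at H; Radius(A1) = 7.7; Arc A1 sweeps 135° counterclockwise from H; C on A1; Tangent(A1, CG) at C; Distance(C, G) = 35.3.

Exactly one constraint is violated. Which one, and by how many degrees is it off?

Tangent(A1, CG) at C — off by 3.40°.

T = (0.00, 0.00) ✓; T.y = 0.00, H.y = 0.00 ✓; |TH| = 48.80 ✓; ∠(NH, HT) = 90.00° ✓; |NH| = 7.700 ✓; bearing(N→C) − bearing(N→H) = 135.0° ✓; |NC| = 7.700 ✓; ∠(NC, CG) = 93.40° ✗; |CG| = 35.30 ✓.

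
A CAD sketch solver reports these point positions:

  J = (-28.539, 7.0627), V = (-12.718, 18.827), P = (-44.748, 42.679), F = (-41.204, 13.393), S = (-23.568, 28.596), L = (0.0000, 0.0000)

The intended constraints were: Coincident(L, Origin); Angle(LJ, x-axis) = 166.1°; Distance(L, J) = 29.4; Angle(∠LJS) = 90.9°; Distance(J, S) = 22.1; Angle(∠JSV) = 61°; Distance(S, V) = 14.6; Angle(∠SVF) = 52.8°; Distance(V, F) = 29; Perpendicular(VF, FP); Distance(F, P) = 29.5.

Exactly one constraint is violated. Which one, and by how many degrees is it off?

Perpendicular(VF, FP) — off by 3.90°.

L = (0.00, 0.00) ✓; LJ at 166.1° ✓; |LJ| = 29.40 ✓; ∠LJS = 90.90° ✓; |JS| = 22.10 ✓; ∠JSV = 61.00° ✓; |SV| = 14.60 ✓; ∠SVF = 52.80° ✓; |VF| = 29.00 ✓; ∠(VF, FP) = 93.90° ✗; |FP| = 29.50 ✓.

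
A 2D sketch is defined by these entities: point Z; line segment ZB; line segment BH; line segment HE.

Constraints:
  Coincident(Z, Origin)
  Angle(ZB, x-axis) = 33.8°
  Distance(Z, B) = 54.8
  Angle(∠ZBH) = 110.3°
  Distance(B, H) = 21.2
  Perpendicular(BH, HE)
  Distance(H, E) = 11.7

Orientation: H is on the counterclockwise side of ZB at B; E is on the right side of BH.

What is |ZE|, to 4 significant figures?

74.82

Z is at the origin; ZB runs at 33.8° with length 54.8, so B = 54.8·(cos 33.8°, sin 33.8°) = (45.54, 30.48). ∠ZBH = 110.3°, so BH runs at 33.8° + (180° − 110.3°) = 103.5° from the x-axis; with |BH| = 21.2, H = B + 21.2·(cos 103.5°, sin 103.5°) = (40.59, 51.10). BH ⟂ HE; with |HE| = 11.7 on the right of BH, E = H + 11.7·(0.9724, 0.2334) = (51.97, 53.83). Then |ZE| = |E − Z| = 74.82.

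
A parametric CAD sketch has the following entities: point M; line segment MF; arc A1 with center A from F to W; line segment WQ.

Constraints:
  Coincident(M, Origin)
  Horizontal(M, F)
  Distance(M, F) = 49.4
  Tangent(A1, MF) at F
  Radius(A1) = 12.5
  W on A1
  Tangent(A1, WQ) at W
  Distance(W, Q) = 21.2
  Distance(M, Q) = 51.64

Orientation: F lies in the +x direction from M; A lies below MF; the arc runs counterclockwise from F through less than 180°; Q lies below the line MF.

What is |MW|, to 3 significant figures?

39.3

Checks: |AW| = 12.50 ✓; ∠(AW, WQ) = 90.00° ✓; |WQ| = 21.20 ✓; |MQ| = 51.64 ✓.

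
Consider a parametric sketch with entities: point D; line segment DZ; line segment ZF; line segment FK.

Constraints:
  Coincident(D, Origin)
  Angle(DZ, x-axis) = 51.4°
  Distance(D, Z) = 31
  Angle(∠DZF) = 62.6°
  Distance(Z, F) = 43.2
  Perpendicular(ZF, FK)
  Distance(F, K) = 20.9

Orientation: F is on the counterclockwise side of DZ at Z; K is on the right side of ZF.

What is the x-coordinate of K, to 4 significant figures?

-18.98

∠DZF = 62.6°, so ZF runs at 51.4° + (180° − 62.6°) = 168.8° from the x-axis; with |ZF| = 43.2, F = Z + 43.2·(cos 168.8°, sin 168.8°) = (-23.04, 32.62). The perpendicularity gives FK at right angles to ZF; with |FK| = 20.9 on the right of ZF, K = F + 20.9·(0.1942, 0.9810) = (-18.98, 53.12). So K.x = -18.98.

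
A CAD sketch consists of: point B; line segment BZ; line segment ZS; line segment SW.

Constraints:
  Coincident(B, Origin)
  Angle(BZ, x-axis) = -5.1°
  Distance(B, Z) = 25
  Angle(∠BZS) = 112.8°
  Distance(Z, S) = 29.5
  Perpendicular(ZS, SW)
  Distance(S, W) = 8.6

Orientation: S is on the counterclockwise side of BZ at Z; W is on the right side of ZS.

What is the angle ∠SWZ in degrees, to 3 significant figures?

73.7°

B is at the origin; BZ runs at -5.1° with length 25.0, so Z = 25.0·(cos -5.1°, sin -5.1°) = (24.9, -2.22). ∠BZS = 112.8°, so ZS runs at -5.1° + (180° − 112.8°) = 62.1° from the x-axis; with |ZS| = 29.5, S = Z + 29.5·(cos 62.1°, sin 62.1°) = (38.7, 23.8). ZS is perpendicular to SW; with |SW| = 8.6 on the right of ZS, W = S + 8.6·(0.884, -0.468) = (46.3, 19.8). Then cos ∠SWZ = WS·WZ / (|WS||WZ|), giving 73.7°.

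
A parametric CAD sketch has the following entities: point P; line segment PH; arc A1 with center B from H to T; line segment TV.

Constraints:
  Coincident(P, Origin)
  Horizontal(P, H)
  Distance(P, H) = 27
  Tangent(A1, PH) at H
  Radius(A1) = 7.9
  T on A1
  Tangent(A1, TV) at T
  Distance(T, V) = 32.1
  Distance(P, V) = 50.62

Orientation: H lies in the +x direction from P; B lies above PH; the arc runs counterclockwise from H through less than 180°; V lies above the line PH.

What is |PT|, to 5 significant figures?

35.978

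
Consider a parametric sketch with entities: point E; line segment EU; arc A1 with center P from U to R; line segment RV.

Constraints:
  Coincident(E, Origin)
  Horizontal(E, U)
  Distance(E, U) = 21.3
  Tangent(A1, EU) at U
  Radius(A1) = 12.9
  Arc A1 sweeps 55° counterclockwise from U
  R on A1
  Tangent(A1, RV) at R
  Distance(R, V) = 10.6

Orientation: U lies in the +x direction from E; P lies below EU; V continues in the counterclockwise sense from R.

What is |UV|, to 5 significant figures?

21.870

E is at the origin; E and U share the same y with |EU| = 21.3 and U on the +x side, so U = (21.300, 0.0000). The tangent condition forces PU to be normal to EU, so P = U + (0, -12.9) = (21.300, -12.900). On A1, U sits at bearing 90° from P; a 55° counterclockwise sweep puts R at bearing 145°, so R = P + 12.9·(cos 145°, sin 145°) = (10.733, -5.5009). A1 meets RV tangentially, so PR is at right angles to RV, so RV runs along (−sin 145°, cos 145°); with |RV| = 10.6, V = (4.6530, -14.184). Then |UV| = |V − U| = 21.870.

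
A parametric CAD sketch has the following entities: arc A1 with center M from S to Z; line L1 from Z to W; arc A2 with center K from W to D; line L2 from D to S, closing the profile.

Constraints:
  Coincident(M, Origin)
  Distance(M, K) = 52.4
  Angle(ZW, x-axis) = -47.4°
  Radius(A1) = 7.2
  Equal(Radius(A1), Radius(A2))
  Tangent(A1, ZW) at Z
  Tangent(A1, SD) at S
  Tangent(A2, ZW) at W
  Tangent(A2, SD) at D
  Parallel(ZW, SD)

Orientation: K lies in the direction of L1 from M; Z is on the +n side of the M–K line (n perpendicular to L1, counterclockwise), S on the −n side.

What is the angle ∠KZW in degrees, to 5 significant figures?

7.8237°

The slot axis is L1's direction at -47.4°, so u = (cos -47.4°, sin -47.4°) = (0.67688, -0.73610) and n = (−sin -47.4°, cos -47.4°) = (0.73610, 0.67688). M is at the origin and K lies 52.4 along u from M, so K = 52.4·u = (35.468, -38.571). Tangency of A1 to both parallel lines with radius 7.2 puts Z and S at M ± 7.2·n: Z = (5.2999, 4.8735), S = (-5.2999, -4.8735). Equal radii place W and D the same way about K: W = K + 7.2·n = (40.768, -33.698), D = K − 7.2·n = (30.168, -43.445). Then cos ∠KZW = ZK·ZW / (|ZK||ZW|), giving 7.8237°.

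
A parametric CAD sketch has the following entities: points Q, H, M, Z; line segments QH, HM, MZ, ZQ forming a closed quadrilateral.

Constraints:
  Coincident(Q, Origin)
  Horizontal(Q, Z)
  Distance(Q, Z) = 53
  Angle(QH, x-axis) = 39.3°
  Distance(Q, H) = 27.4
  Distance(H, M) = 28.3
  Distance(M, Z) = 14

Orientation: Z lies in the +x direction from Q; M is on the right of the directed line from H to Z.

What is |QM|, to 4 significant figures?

39.84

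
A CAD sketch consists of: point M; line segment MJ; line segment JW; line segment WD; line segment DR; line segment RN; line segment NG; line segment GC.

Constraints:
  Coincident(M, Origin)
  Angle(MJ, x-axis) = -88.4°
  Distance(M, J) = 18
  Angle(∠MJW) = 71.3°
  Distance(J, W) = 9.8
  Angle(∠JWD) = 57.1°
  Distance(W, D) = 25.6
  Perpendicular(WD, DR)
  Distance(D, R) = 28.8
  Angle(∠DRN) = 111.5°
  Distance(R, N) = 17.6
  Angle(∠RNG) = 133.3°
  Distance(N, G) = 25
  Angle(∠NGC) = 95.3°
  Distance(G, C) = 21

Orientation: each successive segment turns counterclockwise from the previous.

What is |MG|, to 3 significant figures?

42.7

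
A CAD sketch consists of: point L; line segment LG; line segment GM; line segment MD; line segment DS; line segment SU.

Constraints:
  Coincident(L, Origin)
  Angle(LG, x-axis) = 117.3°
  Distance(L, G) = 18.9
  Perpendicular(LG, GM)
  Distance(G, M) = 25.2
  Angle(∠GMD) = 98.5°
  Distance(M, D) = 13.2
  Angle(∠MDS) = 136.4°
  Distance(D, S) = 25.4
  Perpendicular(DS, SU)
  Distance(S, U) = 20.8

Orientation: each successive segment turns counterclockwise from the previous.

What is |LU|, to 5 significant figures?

5.3713

L is at the origin; LG runs at 117.3° with length 18.9, so G = (-8.6685, 16.795). LG is perpendicular to GM, so GM runs at -152.70°; with |GM| = 25.2, M = (-31.062, 5.2369). ∠GMD = 98.5° gives MD at -71.200° from the x-axis; with |MD| = 13.2, D = (-26.808, -7.2589). ∠MDS = 136.4° gives DS at -27.600° from the x-axis; with |DS| = 25.4, S = (-4.2982, -19.027). The perpendicularity gives SU at right angles to DS, so SU runs at 62.400°; with |SU| = 20.8, U = (5.3384, -0.59356). Then |LU| = |U − L| = 5.3713.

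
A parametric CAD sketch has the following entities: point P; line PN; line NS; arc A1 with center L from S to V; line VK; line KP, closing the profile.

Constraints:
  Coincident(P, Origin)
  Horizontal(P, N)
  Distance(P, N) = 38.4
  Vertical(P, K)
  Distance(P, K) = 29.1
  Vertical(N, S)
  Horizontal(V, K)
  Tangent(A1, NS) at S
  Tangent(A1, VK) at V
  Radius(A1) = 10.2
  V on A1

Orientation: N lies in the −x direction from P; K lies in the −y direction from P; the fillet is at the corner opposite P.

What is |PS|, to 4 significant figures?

42.80

P is at the origin; P and N share the same y with |PN| = 38.4 and N on the −x side, so N = (-38.40, 0.000). P and K share the same x with |PK| = 29.1 and K on the −y side, so K = (0.000, -29.10). The virtual corner opposite P is at (-38.40, -29.10). Tangency of A1 to NS means the radius LS is perpendicular to NS and tangency of A1 to VK means the radius LV is perpendicular to VK, with radius 10.2, so the center L sits 10.2 in from both sides at L = (-28.20, -18.90). That places the tangent points at S = (-38.40, -18.90) on NS and V = (-28.20, -29.10) on VK. Then |PS| = |S − P| = 42.80.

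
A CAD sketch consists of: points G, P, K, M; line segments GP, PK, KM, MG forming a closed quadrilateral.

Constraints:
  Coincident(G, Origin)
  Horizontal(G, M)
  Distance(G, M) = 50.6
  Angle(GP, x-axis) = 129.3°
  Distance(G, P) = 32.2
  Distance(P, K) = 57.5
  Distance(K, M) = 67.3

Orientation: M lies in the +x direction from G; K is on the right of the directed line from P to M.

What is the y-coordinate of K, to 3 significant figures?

-31.4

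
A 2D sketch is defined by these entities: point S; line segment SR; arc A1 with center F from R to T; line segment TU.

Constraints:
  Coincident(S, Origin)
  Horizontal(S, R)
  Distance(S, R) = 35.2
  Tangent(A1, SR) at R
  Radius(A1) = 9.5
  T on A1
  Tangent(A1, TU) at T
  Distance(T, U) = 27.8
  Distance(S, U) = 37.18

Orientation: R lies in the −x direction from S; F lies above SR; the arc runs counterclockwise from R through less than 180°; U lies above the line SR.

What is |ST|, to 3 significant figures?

27.0

S is at the origin; S and R share the same y with |SR| = 35.2 and R on the −x side, so R = (-35.2, 0.00). A1 meets SR tangentially, so FR is at right angles to SR, so F = R + (0, 9.5) = (-35.2, 9.50). Since FT ⟂ TU (tangency), |FU| = √(9.5² + 27.8²) = 29.4 regardless of where T sits on A1. So U lies on both circle(S, 37.18) and circle(F, 29.4); the above-SR intersection is U = (-17.4, 32.9). T is the foot of the tangent from U: T = (-26.2, 6.49).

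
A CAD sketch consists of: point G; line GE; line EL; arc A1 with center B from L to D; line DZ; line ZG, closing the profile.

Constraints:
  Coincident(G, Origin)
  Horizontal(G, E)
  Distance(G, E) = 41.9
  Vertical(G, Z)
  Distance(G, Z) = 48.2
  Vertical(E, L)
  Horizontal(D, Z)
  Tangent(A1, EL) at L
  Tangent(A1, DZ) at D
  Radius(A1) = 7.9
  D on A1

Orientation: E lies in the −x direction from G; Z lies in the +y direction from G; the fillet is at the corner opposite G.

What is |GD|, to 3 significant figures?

59.0

The virtual corner opposite G is at (-41.9, 48.2). Tangency of A1 to EL means the radius BL is perpendicular to EL and A1 meets DZ tangentially, so BD is at right angles to DZ, with radius 7.9, so the center B sits 7.9 in from both sides at B = (-34.0, 40.3). That places the tangent points at L = (-41.9, 40.3) on EL and D = (-34.0, 48.2) on DZ. Then |GD| = |D − G| = 59.0.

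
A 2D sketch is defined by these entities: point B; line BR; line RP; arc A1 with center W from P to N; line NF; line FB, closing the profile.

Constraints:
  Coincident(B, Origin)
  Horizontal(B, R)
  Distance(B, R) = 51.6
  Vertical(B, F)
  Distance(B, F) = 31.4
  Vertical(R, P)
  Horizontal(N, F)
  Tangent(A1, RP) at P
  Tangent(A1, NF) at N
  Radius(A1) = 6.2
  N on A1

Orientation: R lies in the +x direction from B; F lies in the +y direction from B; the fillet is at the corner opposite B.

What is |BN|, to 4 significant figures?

55.20

B is at the origin; BR is horizontal with |BR| = 51.6 and R on the +x side, so R = (51.60, 0.000). BF is vertical with |BF| = 31.4 and F on the +y side, so F = (0.000, 31.40). The virtual corner opposite B is at (51.60, 31.40). Since A1 is tangent to RP there, WP ⟂ RP and since A1 is tangent to NF there, WN ⟂ NF, with radius 6.2, so the center W sits 6.2 in from both sides at W = (45.40, 25.20). That places the tangent points at P = (51.60, 25.20) on RP and N = (45.40, 31.40) on NF. Then |BN| = |N − B| = 55.20.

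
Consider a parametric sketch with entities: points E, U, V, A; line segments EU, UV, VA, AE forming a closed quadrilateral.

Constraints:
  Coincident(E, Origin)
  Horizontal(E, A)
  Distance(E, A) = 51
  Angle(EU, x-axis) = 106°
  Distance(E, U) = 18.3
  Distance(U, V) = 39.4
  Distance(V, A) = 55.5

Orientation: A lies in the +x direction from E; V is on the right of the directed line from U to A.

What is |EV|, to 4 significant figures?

21.51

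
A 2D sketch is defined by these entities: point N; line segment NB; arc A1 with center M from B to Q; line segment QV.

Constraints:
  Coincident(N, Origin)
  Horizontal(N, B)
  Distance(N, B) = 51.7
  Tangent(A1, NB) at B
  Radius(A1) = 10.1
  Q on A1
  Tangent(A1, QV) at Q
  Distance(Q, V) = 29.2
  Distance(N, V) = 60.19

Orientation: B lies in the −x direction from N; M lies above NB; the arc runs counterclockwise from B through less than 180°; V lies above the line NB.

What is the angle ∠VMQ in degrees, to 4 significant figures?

70.92°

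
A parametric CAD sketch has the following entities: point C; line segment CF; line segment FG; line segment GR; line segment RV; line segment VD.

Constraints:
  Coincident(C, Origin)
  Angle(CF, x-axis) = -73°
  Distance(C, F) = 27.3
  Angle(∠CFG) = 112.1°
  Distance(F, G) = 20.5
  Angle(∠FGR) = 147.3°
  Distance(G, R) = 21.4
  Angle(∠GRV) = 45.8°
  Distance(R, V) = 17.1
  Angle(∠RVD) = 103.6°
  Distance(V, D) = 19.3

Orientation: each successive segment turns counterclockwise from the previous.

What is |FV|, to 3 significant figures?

26.8

C is at the origin; CF runs at -73.0° with length 27.3, so F = (7.98, -26.1). ∠CFG = 112.1° gives FG at -5.10° from the x-axis; with |FG| = 20.5, G = (28.4, -27.9). ∠FGR = 147.3° gives GR at 27.6° from the x-axis; with |GR| = 21.4, R = (47.4, -18.0). ∠GRV = 45.8° gives RV at 162° from the x-axis; with |RV| = 17.1, V = (31.1, -12.7). Then |FV| = |V − F| = 26.8.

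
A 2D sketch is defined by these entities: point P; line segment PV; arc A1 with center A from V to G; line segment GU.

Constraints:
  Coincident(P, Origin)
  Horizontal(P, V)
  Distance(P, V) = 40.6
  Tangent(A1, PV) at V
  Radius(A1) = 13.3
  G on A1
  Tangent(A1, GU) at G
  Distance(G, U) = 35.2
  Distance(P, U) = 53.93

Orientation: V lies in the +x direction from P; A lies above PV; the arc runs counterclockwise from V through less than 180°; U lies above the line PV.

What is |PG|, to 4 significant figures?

54.94

P is at the origin; PV is horizontal with |PV| = 40.6 and V on the +x side, so V = (40.60, 0.000). A1 meets PV tangentially, so AV is at right angles to PV, so A = V + (0, 13.3) = (40.60, 13.30). Since AG ⟂ GU (tangency), |AU| = √(13.3² + 35.2²) = 37.63 regardless of where G sits on A1. So U lies on both circle(P, 53.93) and circle(A, 37.63); the above-PV intersection is U = (25.25, 47.65). G is the foot of the tangent from U: G = (50.04, 22.67).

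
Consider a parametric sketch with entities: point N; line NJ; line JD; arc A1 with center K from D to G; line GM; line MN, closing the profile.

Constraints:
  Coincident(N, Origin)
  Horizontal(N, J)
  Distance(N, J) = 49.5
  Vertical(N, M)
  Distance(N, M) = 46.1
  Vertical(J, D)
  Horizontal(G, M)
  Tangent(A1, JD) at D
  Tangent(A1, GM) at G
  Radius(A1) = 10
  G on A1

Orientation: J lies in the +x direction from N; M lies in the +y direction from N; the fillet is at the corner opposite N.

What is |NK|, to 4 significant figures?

53.51

N is at the origin; NJ is horizontal with |NJ| = 49.5 and J on the +x side, so J = (49.50, 0.000). N and M share the same x with |NM| = 46.1 and M on the +y side, so M = (0.000, 46.10). The virtual corner opposite N is at (49.50, 46.10). The tangent condition forces KD to be normal to JD and A1 meets GM tangentially, so KG is at right angles to GM, with radius 10.0, so the center K sits 10.0 in from both sides at K = (39.50, 36.10). Then |NK| = |K − N| = 53.51.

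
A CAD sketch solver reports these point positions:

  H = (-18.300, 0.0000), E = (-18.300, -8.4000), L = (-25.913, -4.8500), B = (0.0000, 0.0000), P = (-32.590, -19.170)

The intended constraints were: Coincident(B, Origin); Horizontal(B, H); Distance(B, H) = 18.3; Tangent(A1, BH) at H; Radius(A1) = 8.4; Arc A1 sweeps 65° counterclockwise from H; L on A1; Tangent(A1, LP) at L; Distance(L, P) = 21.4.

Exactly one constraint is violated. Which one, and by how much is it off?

Distance(L, P) = 21.4 — off by 5.60.

B = (0.00, 0.00) ✓; B.y = 0.00, H.y = 0.00 ✓; |BH| = 18.30 ✓; ∠(EH, HB) = 90.00° ✓; |EH| = 8.400 ✓; bearing(E→L) − bearing(E→H) = 65.00° ✓; |EL| = 8.400 ✓; ∠(EL, LP) = 90.00° ✓; |LP| = 15.80 ✗.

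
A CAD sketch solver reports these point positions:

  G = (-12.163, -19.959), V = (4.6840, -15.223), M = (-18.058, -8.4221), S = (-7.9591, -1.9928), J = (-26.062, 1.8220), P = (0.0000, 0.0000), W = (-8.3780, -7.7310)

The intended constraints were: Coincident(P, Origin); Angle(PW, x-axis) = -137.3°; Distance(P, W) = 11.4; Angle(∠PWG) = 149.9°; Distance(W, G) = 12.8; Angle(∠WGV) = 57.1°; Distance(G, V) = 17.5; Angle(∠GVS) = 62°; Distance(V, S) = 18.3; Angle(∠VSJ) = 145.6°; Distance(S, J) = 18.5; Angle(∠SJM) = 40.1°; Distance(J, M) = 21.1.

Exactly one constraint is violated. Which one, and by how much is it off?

Distance(J, M) = 21.1 — off by 8.10.

P = (0.00, 0.00) ✓; PW at -137.3° ✓; |PW| = 11.40 ✓; ∠PWG = 149.9° ✓; |WG| = 12.80 ✓; ∠WGV = 57.10° ✓; |GV| = 17.50 ✓; ∠GVS = 62.00° ✓; |VS| = 18.30 ✓; ∠VSJ = 145.6° ✓; |SJ| = 18.50 ✓; ∠SJM = 40.10° ✓; |JM| = 13.00 ✗.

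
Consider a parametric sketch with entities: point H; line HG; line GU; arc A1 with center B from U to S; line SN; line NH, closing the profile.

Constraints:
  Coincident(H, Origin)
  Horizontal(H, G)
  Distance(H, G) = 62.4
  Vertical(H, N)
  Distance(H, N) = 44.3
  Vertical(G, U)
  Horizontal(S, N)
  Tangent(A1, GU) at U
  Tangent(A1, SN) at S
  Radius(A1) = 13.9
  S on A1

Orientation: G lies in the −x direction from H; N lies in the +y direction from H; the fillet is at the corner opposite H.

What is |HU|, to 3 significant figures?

69.4

The virtual corner opposite H is at (-62.4, 44.3). The tangent condition forces BU to be normal to GU and tangency of A1 to SN means the radius BS is perpendicular to SN, with radius 13.9, so the center B sits 13.9 in from both sides at B = (-48.5, 30.4). That places the tangent points at U = (-62.4, 30.4) on GU and S = (-48.5, 44.3) on SN. Then |HU| = |U − H| = 69.4.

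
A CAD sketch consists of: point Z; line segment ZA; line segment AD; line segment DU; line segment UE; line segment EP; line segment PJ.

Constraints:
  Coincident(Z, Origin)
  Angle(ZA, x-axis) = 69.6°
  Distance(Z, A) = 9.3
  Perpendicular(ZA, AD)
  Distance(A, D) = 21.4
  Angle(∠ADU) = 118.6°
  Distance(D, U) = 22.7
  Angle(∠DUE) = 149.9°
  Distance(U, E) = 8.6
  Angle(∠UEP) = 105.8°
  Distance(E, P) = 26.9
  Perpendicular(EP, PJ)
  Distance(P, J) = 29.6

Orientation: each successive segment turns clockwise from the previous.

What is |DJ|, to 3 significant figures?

23.6

Z is at the origin; ZA runs at 69.6° with length 9.3, so A = (3.24, 8.72). ZA is perpendicular to AD, so AD runs at -20.4°; with |AD| = 21.4, D = (23.3, 1.26). ∠ADU = 118.6° gives DU at -81.8° from the x-axis; with |DU| = 22.7, U = (26.5, -21.2). ∠DUE = 149.9° gives UE at -112° from the x-axis; with |UE| = 8.6, E = (23.3, -29.2). ∠UEP = 105.8° gives EP at 174° from the x-axis; with |EP| = 26.9, P = (-3.42, -26.3). EP ⟂ PJ, so PJ runs at 83.9°; with |PJ| = 29.6, J = (-0.273, 3.10). Then |DJ| = |J − D| = 23.6.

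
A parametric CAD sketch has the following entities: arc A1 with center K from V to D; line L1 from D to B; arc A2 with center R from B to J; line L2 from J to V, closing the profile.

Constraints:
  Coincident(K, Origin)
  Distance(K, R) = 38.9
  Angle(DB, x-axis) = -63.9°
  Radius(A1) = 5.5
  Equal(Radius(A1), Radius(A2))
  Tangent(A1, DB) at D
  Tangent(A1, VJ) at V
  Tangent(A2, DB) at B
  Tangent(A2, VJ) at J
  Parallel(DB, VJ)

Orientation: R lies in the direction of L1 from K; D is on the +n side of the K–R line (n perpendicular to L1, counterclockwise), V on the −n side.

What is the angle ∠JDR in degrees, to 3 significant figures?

7.74°

The slot axis is L1's direction at -63.9°, so u = (cos -63.9°, sin -63.9°) = (0.440, -0.898) and n = (−sin -63.9°, cos -63.9°) = (0.898, 0.440). K is at the origin and R lies 38.9 along u from K, so R = 38.9·u = (17.1, -34.9). Tangency of A1 to both parallel lines with radius 5.5 puts D and V at K ± 5.5·n: D = (4.94, 2.42), V = (-4.94, -2.42). Equal radii place B and J the same way about R: B = R + 5.5·n = (22.1, -32.5), J = R − 5.5·n = (12.2, -37.4). Then cos ∠JDR = DJ·DR / (|DJ||DR|), giving 7.74°.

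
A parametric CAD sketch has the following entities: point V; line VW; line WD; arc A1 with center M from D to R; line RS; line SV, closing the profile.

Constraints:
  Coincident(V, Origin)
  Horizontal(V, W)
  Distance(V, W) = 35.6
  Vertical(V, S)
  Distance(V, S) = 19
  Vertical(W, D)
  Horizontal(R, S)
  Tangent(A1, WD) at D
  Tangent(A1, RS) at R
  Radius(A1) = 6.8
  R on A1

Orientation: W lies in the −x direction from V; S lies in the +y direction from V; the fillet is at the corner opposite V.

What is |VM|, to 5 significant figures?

31.277

V is at the origin; V and W share the same y with |VW| = 35.6 and W on the −x side, so W = (-35.600, 0.0000). VS is vertical with |VS| = 19.0 and S on the +y side, so S = (0.0000, 19.000). The virtual corner opposite V is at (-35.600, 19.000). A1 meets WD tangentially, so MD is at right angles to WD and since A1 is tangent to RS there, MR ⟂ RS, with radius 6.8, so the center M sits 6.8 in from both sides at M = (-28.800, 12.200). Then |VM| = |M − V| = 31.277.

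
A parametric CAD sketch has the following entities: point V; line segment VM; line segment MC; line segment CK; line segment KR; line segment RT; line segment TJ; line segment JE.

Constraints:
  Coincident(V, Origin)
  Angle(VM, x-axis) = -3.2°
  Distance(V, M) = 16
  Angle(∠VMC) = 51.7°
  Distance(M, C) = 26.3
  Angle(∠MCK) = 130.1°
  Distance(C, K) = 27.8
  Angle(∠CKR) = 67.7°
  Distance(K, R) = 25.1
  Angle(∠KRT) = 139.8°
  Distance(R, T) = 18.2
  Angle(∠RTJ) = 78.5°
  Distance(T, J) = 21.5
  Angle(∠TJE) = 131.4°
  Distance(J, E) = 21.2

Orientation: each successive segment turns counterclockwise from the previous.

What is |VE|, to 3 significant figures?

28.8

V is at the origin; VM runs at -3.2° with length 16.0, so M = (16.0, -0.893). ∠VMC = 51.7° gives MC at 125° from the x-axis; with |MC| = 26.3, C = (0.852, 20.6). ∠MCK = 130.1° gives CK at 175° from the x-axis; with |CK| = 27.8, K = (-26.8, 23.0). ∠CKR = 67.7° gives KR at -72.7° from the x-axis; with |KR| = 25.1, R = (-19.4, -0.917). ∠KRT = 139.8° gives RT at -32.5° from the x-axis; with |RT| = 18.2, T = (-4.03, -10.7). ∠RTJ = 78.5° gives TJ at 69.0° from the x-axis; with |TJ| = 21.5, J = (3.68, 9.38). ∠TJE = 131.4° gives JE at 118° from the x-axis; with |JE| = 21.2, E = (-6.14, 28.2). Then |VE| = |E − V| = 28.8.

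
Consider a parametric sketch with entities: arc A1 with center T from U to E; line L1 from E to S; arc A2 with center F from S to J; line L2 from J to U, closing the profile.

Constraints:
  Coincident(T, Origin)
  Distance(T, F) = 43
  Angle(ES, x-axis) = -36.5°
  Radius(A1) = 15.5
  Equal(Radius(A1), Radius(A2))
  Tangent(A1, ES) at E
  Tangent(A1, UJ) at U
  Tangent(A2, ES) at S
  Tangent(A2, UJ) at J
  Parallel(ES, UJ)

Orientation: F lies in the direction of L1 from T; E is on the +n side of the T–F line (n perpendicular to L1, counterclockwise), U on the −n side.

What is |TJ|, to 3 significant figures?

45.7

Tangency of A1 to both parallel lines with radius 15.5 puts E and U at T ± 15.5·n: E = (9.22, 12.5), U = (-9.22, -12.5). Equal radii place S and J the same way about F: S = F + 15.5·n = (43.8, -13.1), J = F − 15.5·n = (25.3, -38.0). Then |TJ| = |J − T| = 45.7.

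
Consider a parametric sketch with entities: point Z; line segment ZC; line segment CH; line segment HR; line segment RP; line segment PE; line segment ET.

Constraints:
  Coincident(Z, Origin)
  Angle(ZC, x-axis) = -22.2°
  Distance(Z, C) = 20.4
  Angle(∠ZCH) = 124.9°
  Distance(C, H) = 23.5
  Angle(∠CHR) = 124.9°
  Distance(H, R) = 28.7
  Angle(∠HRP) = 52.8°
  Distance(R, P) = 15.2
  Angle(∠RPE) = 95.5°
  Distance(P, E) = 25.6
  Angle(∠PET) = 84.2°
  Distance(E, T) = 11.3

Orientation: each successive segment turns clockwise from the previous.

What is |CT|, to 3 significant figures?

34.7

Z is at the origin; ZC runs at -22.2° with length 20.4, so C = (18.9, -7.71). ∠ZCH = 124.9° gives CH at -77.3° from the x-axis; with |CH| = 23.5, H = (24.1, -30.6). ∠CHR = 124.9° gives HR at -132° from the x-axis; with |HR| = 28.7, R = (4.70, -51.8). ∠HRP = 52.8° gives RP at 100° from the x-axis; with |RP| = 15.2, P = (1.96, -36.9). ∠RPE = 95.5° gives PE at 15.9° from the x-axis; with |PE| = 25.6, E = (26.6, -29.9). ∠PET = 84.2° gives ET at -79.9° from the x-axis; with |ET| = 11.3, T = (28.6, -41.0). Then |CT| = |T − C| = 34.7.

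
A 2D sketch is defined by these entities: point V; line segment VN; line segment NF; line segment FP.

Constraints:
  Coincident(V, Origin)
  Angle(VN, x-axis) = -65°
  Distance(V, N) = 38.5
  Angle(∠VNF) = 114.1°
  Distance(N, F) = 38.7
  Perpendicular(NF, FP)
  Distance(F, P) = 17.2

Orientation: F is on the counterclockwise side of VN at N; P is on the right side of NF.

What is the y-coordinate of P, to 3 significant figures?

-51.5

∠VNF = 114.1°, so NF runs at -65.0° + (180° − 114.1°) = 0.900° from the x-axis; with |NF| = 38.7, F = N + 38.7·(cos 0.900°, sin 0.900°) = (55.0, -34.3). The perpendicularity gives FP at right angles to NF; with |FP| = 17.2 on the right of NF, P = F + 17.2·(0.0157, -1.00) = (55.2, -51.5). So P.y = -51.5.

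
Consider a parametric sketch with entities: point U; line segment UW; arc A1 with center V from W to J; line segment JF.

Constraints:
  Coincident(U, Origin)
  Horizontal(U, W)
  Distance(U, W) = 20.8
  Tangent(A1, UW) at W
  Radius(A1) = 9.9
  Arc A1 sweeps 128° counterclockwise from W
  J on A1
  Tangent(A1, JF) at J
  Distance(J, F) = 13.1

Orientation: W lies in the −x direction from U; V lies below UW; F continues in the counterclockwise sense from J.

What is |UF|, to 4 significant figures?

33.38

U is at the origin; U and W share the same y with |UW| = 20.8 and W on the −x side, so W = (-20.80, 0.000). The tangent condition forces VW to be normal to UW, so V = W + (0, -9.9) = (-20.80, -9.900). On A1, W sits at bearing 90° from V; a 128° counterclockwise sweep puts J at bearing 218°, so J = V + 9.9·(cos 218°, sin 218°) = (-28.60, -16.00). Since A1 is tangent to JF there, VJ ⟂ JF, so JF runs along (−sin 218°, cos 218°); with |JF| = 13.1, F = (-20.54, -26.32). Then |UF| = |F − U| = 33.38.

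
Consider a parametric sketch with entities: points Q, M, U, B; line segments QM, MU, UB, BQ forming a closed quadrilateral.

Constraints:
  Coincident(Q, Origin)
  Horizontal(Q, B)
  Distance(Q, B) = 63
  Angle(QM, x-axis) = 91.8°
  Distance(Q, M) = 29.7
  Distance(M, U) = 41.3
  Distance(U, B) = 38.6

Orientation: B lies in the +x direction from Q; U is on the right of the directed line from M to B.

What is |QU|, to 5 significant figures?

24.671

Checks: |MU| = 41.30 ✓; |UB| = 38.60 ✓.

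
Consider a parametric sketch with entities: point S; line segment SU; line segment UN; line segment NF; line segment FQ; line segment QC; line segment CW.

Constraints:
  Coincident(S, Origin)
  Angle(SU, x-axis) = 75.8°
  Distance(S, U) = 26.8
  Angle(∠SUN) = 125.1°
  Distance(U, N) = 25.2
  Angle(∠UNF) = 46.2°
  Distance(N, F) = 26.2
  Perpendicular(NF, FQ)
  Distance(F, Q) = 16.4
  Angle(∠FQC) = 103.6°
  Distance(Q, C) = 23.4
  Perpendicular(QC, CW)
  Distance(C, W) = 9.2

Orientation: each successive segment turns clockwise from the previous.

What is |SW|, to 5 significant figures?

42.657

S is at the origin; SU runs at 75.8° with length 26.8, so U = (6.5742, 25.981). ∠SUN = 125.1° gives UN at 20.900° from the x-axis; with |UN| = 25.2, N = (30.116, 34.971). ∠UNF = 46.2° gives NF at -112.90° from the x-axis; with |NF| = 26.2, F = (19.921, 10.836). The perpendicularity gives FQ at right angles to NF, so FQ runs at 157.10°; with |FQ| = 16.4, Q = (4.8137, 17.218). ∠FQC = 103.6° gives QC at 80.700° from the x-axis; with |QC| = 23.4, C = (8.5952, 40.310). The perpendicularity gives CW at right angles to QC, so CW runs at -9.3000°; with |CW| = 9.2, W = (17.674, 38.823). Then |SW| = |W − S| = 42.657.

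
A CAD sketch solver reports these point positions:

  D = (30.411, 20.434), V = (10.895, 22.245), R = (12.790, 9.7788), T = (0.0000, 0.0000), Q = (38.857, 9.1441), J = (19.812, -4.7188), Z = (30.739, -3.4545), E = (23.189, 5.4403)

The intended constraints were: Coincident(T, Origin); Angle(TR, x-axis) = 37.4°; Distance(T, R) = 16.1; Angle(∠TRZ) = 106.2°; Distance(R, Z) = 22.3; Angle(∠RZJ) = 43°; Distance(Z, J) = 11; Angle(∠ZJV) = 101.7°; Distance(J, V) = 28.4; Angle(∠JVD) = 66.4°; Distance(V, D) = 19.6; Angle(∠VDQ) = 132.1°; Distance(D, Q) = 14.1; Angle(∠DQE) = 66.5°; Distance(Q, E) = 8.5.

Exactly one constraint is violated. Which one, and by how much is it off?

Distance(Q, E) = 8.5 — off by 7.60.

T = (0.00, 0.00) ✓; TR at 37.40° ✓; |TR| = 16.10 ✓; ∠TRZ = 106.2° ✓; |RZ| = 22.30 ✓; ∠RZJ = 43.00° ✓; |ZJ| = 11.00 ✓; ∠ZJV = 101.7° ✓; |JV| = 28.40 ✓; ∠JVD = 66.40° ✓; |VD| = 19.60 ✓; ∠VDQ = 132.1° ✓; |DQ| = 14.10 ✓; ∠DQE = 66.50° ✓; |QE| = 16.10 ✗.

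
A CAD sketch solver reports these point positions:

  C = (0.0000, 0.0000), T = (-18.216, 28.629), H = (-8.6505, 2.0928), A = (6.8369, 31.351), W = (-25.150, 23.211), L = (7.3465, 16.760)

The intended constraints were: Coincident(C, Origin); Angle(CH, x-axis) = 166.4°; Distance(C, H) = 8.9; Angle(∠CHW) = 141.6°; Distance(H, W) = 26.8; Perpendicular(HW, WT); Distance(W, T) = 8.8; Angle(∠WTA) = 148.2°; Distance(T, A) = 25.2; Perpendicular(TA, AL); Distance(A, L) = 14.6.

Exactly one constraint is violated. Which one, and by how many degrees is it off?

Perpendicular(TA, AL) — off by 4.20°.

C = (0.00, 0.00) ✓; CH at 166.4° ✓; |CH| = 8.900 ✓; ∠CHW = 141.6° ✓; |HW| = 26.80 ✓; ∠(HW, WT) = 90.00° ✓; |WT| = 8.800 ✓; ∠WTA = 148.2° ✓; |TA| = 25.20 ✓; ∠(TA, AL) = 94.20° ✗; |AL| = 14.60 ✓.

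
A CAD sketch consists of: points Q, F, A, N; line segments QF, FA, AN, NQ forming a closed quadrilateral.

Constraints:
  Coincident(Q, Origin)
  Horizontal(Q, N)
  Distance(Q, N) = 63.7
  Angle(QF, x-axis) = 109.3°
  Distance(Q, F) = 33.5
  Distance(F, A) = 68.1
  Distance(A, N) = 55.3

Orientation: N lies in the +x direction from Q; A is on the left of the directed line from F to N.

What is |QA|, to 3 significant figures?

76.0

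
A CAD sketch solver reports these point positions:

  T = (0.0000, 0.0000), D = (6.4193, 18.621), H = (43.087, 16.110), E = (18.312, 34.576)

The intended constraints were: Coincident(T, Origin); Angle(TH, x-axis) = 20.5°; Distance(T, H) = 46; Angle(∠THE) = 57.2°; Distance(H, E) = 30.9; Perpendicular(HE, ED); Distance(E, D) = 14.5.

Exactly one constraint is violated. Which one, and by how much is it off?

Distance(E, D) = 14.5 — off by 5.40.

T = (0.00, 0.00) ✓; TH at 20.50° ✓; |TH| = 46.00 ✓; ∠THE = 57.20° ✓; |HE| = 30.90 ✓; ∠(HE, ED) = 90.00° ✓; |ED| = 19.90 ✗.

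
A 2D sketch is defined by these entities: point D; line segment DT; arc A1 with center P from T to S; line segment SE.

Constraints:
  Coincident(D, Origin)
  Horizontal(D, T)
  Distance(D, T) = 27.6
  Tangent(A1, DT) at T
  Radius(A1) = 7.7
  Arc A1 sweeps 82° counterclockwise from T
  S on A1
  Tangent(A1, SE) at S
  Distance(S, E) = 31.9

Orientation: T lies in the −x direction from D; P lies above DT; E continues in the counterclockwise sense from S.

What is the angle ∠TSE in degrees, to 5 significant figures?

139.00°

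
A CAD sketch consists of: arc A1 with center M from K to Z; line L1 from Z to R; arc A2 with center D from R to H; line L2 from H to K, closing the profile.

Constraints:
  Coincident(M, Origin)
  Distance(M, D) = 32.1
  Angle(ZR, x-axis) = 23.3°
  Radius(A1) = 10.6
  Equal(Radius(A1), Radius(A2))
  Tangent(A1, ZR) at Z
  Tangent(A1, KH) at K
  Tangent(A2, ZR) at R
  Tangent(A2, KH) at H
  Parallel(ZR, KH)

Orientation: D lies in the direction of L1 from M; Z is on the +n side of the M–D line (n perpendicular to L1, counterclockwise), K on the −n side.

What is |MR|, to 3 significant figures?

33.8

Tangency of A1 to both parallel lines with radius 10.6 puts Z and K at M ± 10.6·n: Z = (-4.19, 9.74), K = (4.19, -9.74). Equal radii place R and H the same way about D: R = D + 10.6·n = (25.3, 22.4), H = D − 10.6·n = (33.7, 2.96). Then |MR| = |R − M| = 33.8.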